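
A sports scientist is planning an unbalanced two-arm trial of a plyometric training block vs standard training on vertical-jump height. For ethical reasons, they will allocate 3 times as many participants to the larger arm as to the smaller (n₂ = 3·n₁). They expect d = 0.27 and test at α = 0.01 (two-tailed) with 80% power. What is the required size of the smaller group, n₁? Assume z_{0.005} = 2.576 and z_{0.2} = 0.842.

n₁ = 214

With allocation ratio k = n₂/n₁ = 3, Var(x̄₁−x̄₂) = σ²(1/n₁ + 1/(k·n₁)) = σ²·(k+1)/(k·n₁).
So n₁ = (1 + 1/k)·((z_{α/2} + z_β)/d)² = 1.333 × (3.418/0.27)².
n₁ = 1.333 × 160.26 = 213.7.
Round up: n₁ = 214, giving n₂ = 3 × 214 = 642.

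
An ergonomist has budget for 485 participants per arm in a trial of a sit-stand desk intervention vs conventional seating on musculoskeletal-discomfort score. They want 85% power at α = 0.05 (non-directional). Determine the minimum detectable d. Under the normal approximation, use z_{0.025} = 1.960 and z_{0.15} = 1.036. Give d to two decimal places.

For two independent groups of n = 485 each: d_min = (z_{α/2} + z_β)·√(2/n).
z-sum = 1.960 + 1.036 = 2.996.
d_min = 2.996 × √(2/485) = 2.996 × 0.0642 = 0.192.

d_min ≈ 0.19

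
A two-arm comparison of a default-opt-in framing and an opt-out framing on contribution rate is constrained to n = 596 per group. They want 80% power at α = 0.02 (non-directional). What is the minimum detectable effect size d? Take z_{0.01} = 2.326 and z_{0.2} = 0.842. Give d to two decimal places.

d_min ≈ 0.18

For two independent groups of n = 596 each: d_min = (z_{α/2} + z_β)·√(2/n).
z-sum = 2.326 + 0.842 = 3.168.
d_min = 3.168 × √(2/596) = 3.168 × 0.0579 = 0.184.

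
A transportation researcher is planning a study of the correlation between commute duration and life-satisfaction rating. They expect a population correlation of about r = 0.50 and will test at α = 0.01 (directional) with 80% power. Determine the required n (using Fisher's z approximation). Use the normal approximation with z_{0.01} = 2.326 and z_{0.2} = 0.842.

n = 37

Fisher's z: C = ½·ln((1+r)/(1−r)) = ½·ln(3.0000) = 0.5493.
n = ((z_{α} + z_β)/C)² + 3.
(2.326 + 0.842) / 0.5493 = 3.168 / 0.5493 = 5.767.
n = 5.767² + 3 = 33.26 + 3 = 36.3.
Round up.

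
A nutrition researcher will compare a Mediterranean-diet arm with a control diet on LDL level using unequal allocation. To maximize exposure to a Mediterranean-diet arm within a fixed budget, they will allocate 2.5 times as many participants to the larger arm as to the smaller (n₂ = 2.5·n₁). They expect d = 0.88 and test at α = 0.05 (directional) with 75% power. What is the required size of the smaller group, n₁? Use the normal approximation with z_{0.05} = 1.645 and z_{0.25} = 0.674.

n₁ = 10

With allocation ratio k = n₂/n₁ = 2.5, Var(x̄₁−x̄₂) = σ²(1/n₁ + 1/(k·n₁)) = σ²·(k+1)/(k·n₁).
So n₁ = (1 + 1/k)·((z_{α} + z_β)/d)² = 1.400 × (2.319/0.88)².
n₁ = 1.400 × 6.94 = 9.7.
Round up: n₁ = 10, giving n₂ = 2.5 × 10 = 25.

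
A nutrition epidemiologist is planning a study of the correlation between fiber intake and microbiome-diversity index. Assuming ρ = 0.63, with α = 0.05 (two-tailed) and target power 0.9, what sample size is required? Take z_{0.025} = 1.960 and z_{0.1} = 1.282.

Fisher's z: C = ½·ln((1+r)/(1−r)) = ½·ln(4.4054) = 0.7414.
n = ((z_{α/2} + z_β)/C)² + 3.
(1.960 + 1.282) / 0.7414 = 3.242 / 0.7414 = 4.373.
n = 4.373² + 3 = 19.12 + 3 = 22.1.
Round up.

n = 23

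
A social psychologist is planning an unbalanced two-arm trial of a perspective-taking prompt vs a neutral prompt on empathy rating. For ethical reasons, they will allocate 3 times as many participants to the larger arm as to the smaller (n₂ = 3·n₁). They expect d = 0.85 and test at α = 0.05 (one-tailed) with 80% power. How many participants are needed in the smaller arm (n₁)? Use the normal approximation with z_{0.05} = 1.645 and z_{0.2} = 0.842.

n₁ = 12

With allocation ratio k = n₂/n₁ = 3, Var(x̄₁−x̄₂) = σ²(1/n₁ + 1/(k·n₁)) = σ²·(k+1)/(k·n₁).
So n₁ = (1 + 1/k)·((z_{α} + z_β)/d)² = 1.333 × (2.487/0.85)².
n₁ = 1.333 × 8.56 = 11.4.
Round up: n₁ = 12, giving n₂ = 3 × 12 = 36.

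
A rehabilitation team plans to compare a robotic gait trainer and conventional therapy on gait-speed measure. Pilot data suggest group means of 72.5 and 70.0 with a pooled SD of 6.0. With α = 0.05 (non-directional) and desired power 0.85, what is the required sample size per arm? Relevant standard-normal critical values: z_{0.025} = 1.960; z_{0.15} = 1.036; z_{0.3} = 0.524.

n = 104 per group

Cohen's d = |M₁ − M₂| / SD_pooled = |72.5 − 70.0| / 6.0 = 2.5 / 6.0 = 0.417.
For two independent groups with equal n: n = 2·((z_{α/2} + z_β) / d)².
z_{α/2} + z_β = 1.960 + 1.036 = 2.996.
n = 2 × (2.996 / 0.417)² = 2 × 7.185² = 2 × 51.62 = 103.2.
Round up to the next whole participant.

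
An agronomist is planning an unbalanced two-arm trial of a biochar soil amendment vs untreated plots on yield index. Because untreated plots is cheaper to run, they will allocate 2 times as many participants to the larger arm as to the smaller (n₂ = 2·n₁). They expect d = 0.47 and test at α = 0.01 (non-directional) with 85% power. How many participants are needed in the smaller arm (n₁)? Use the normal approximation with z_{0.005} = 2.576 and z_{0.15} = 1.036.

n₁ = 89

With allocation ratio k = n₂/n₁ = 2, Var(x̄₁−x̄₂) = σ²(1/n₁ + 1/(k·n₁)) = σ²·(k+1)/(k·n₁).
So n₁ = (1 + 1/k)·((z_{α/2} + z_β)/d)² = 1.500 × (3.612/0.47)².
n₁ = 1.500 × 59.06 = 88.6.
Round up: n₁ = 89, giving n₂ = 2 × 89 = 178.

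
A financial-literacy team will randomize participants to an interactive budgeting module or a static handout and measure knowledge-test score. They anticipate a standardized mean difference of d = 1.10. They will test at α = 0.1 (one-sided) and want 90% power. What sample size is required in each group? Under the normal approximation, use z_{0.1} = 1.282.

For two independent groups with equal n: n = 2·((z_{α} + z_β) / d)².
z_{α} + z_β = 1.282 + 1.282 = 2.564.
n = 2 × (2.564 / 1.10)² = 2 × 2.331² = 2 × 5.43 = 10.9.
Round up to the next whole participant.

n = 11 per group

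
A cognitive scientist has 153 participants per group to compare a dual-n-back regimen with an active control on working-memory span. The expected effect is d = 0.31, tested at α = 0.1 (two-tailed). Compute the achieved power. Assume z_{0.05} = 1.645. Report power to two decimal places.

power ≈ 0.86

For two equal groups, power = Φ(d·√(n/2) − z_{α/2}).
d·√(n/2) = 0.31 × √(153/2) = 0.31 × 8.746 = 2.711.
z_β = 2.711 − 1.645 = 1.066.
Power = Φ(1.066) = 0.857.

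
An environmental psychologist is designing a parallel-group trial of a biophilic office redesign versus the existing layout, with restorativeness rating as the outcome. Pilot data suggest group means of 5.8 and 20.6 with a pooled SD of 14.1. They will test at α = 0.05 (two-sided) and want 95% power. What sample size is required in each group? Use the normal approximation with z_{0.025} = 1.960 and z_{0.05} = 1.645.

Cohen's d = |M₁ − M₂| / SD_pooled = |5.8 − 20.6| / 14.1 = 14.8 / 14.1 = 1.050.
For two independent groups with equal n: n = 2·((z_{α/2} + z_β) / d)².
z_{α/2} + z_β = 1.960 + 1.645 = 3.605.
n = 2 × (3.605 / 1.050)² = 2 × 3.433² = 2 × 11.79 = 23.6.
Round up to the next whole participant.

n = 24 per group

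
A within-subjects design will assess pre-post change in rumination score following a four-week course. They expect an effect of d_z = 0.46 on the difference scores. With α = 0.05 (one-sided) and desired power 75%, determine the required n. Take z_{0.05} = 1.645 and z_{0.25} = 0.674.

n = 26 pairs

For a paired (one-sample on differences) test: n = ((z_{α} + z_β) / d)².
z_{α} + z_β = 1.645 + 0.674 = 2.319.
n = (2.319 / 0.46)² = 5.041² = 25.41.
Round up.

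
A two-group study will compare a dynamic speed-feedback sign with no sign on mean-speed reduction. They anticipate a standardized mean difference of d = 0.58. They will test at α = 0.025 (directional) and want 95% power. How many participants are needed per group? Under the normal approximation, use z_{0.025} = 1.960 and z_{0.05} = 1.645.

n = 78 per group

For two independent groups with equal n: n = 2·((z_{α} + z_β) / d)².
z_{α} + z_β = 1.960 + 1.645 = 3.605.
n = 2 × (3.605 / 0.58)² = 2 × 6.216² = 2 × 38.63 = 77.3.
Round up to the next whole participant.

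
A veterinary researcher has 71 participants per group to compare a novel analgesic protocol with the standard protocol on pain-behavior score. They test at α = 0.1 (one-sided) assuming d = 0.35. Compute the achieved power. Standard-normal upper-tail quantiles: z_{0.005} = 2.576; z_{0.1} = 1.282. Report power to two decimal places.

power ≈ 0.79

For two equal groups, power = Φ(d·√(n/2) − z_{α}).
d·√(n/2) = 0.35 × √(71/2) = 0.35 × 5.958 = 2.085.
z_β = 2.085 − 1.282 = 0.803.
Power = Φ(0.803) = 0.789.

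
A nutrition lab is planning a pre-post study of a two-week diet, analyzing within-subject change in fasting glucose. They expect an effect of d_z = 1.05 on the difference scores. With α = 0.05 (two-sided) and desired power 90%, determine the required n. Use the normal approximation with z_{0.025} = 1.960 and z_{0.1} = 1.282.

For a paired (one-sample on differences) test: n = ((z_{α/2} + z_β) / d)².
z_{α/2} + z_β = 1.960 + 1.282 = 3.242.
n = (3.242 / 1.05)² = 3.088² = 9.53.
Round up.

n = 10 pairs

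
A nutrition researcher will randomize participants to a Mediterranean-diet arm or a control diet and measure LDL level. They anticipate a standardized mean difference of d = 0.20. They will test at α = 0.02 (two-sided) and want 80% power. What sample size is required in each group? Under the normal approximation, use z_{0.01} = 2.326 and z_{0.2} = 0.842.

n = 502 per group

For two independent groups with equal n: n = 2·((z_{α/2} + z_β) / d)².
z_{α/2} + z_β = 2.326 + 0.842 = 3.168.
n = 2 × (3.168 / 0.20)² = 2 × 15.840² = 2 × 250.91 = 501.8.
Round up to the next whole participant.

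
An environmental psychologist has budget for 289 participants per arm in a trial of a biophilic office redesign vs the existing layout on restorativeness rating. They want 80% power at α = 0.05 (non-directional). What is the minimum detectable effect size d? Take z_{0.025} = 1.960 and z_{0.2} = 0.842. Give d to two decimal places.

For two independent groups of n = 289 each: d_min = (z_{α/2} + z_β)·√(2/n).
z-sum = 1.960 + 0.842 = 2.802.
d_min = 2.802 × √(2/289) = 2.802 × 0.0832 = 0.233.

d_min ≈ 0.23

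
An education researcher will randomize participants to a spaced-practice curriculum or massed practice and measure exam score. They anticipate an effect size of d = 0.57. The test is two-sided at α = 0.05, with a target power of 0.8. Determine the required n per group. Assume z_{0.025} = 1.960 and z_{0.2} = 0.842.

For two independent groups with equal n: n = 2·((z_{α/2} + z_β) / d)².
z_{α/2} + z_β = 1.960 + 0.842 = 2.802.
n = 2 × (2.802 / 0.57)² = 2 × 4.916² = 2 × 24.16 = 48.3.
Round up to the next whole participant.

n = 49 per group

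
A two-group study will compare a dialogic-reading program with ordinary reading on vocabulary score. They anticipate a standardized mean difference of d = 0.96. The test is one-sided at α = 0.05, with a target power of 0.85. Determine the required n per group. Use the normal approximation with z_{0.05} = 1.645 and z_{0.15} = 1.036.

For two independent groups with equal n: n = 2·((z_{α} + z_β) / d)².
z_{α} + z_β = 1.645 + 1.036 = 2.681.
n = 2 × (2.681 / 0.96)² = 2 × 2.793² = 2 × 7.80 = 15.6.
Round up to the next whole participant.

n = 16 per group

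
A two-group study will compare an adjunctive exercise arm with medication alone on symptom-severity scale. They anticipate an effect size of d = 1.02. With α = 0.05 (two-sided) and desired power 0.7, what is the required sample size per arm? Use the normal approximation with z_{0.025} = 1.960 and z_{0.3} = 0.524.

For two independent groups with equal n: n = 2·((z_{α/2} + z_β) / d)².
z_{α/2} + z_β = 1.960 + 0.524 = 2.484.
n = 2 × (2.484 / 1.02)² = 2 × 2.435² = 2 × 5.93 = 11.9.
Round up to the next whole participant.

n = 12 per group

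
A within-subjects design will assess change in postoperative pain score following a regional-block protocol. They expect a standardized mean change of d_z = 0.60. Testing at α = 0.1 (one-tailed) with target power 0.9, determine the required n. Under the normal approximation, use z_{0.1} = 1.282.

n = 19 pairs

For a paired (one-sample on differences) test: n = ((z_{α} + z_β) / d)².
z_{α} + z_β = 1.282 + 1.282 = 2.564.
n = (2.564 / 0.60)² = 4.273² = 18.26.
Round up.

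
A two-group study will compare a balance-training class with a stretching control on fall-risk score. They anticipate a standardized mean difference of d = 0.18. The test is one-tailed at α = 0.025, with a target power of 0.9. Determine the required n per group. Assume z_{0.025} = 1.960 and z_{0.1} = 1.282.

For two independent groups with equal n: n = 2·((z_{α} + z_β) / d)².
z_{α} + z_β = 1.960 + 1.282 = 3.242.
n = 2 × (3.242 / 0.18)² = 2 × 18.011² = 2 × 324.40 = 648.8.
Round up to the next whole participant.

n = 649 per group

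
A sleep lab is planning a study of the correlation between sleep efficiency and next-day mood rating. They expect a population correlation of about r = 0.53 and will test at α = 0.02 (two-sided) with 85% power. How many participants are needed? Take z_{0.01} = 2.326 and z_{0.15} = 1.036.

n = 36

Fisher's z: C = ½·ln((1+r)/(1−r)) = ½·ln(3.2553) = 0.5901.
n = ((z_{α/2} + z_β)/C)² + 3.
(2.326 + 1.036) / 0.5901 = 3.362 / 0.5901 = 5.697.
n = 5.697² + 3 = 32.46 + 3 = 35.5.
Round up.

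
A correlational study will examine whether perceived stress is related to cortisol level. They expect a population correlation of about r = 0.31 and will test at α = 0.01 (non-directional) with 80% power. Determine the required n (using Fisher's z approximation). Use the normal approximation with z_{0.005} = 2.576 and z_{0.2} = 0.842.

Fisher's z: C = ½·ln((1+r)/(1−r)) = ½·ln(1.8986) = 0.3205.
n = ((z_{α/2} + z_β)/C)² + 3.
(2.576 + 0.842) / 0.3205 = 3.418 / 0.3205 = 10.665.
n = 10.665² + 3 = 113.73 + 3 = 116.7.
Round up.

n = 117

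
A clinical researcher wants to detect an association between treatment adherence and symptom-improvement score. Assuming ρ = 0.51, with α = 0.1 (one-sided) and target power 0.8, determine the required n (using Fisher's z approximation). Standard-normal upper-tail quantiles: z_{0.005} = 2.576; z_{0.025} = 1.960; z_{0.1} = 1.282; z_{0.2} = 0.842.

n = 18

Fisher's z: C = ½·ln((1+r)/(1−r)) = ½·ln(3.0816) = 0.5627.
n = ((z_{α} + z_β)/C)² + 3.
(1.282 + 0.842) / 0.5627 = 2.124 / 0.5627 = 3.775.
n = 3.775² + 3 = 14.25 + 3 = 17.2.
Round up.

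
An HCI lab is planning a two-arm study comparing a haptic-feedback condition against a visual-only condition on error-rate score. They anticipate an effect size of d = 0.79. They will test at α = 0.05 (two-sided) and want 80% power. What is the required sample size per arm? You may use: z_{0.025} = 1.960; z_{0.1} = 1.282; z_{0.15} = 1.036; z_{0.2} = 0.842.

For two independent groups with equal n: n = 2·((z_{α/2} + z_β) / d)².
z_{α/2} + z_β = 1.960 + 0.842 = 2.802.
n = 2 × (2.802 / 0.79)² = 2 × 3.547² = 2 × 12.58 = 25.2.
Round up to the next whole participant.

n = 26 per group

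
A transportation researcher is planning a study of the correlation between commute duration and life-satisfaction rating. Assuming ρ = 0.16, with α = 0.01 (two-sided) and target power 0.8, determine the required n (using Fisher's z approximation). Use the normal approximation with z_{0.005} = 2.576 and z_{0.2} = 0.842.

Fisher's z: C = ½·ln((1+r)/(1−r)) = ½·ln(1.3810) = 0.1614.
n = ((z_{α/2} + z_β)/C)² + 3.
(2.576 + 0.842) / 0.1614 = 3.418 / 0.1614 = 21.177.
n = 21.177² + 3 = 448.47 + 3 = 451.5.
Round up.

n = 452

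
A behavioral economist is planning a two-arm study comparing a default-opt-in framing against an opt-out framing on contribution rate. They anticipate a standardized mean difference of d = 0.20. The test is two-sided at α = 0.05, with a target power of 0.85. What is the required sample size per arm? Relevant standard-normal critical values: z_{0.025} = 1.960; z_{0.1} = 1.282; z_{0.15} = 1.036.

n = 449 per group

For two independent groups with equal n: n = 2·((z_{α/2} + z_β) / d)².
z_{α/2} + z_β = 1.960 + 1.036 = 2.996.
n = 2 × (2.996 / 0.20)² = 2 × 14.980² = 2 × 224.40 = 448.8.
Round up to the next whole participant.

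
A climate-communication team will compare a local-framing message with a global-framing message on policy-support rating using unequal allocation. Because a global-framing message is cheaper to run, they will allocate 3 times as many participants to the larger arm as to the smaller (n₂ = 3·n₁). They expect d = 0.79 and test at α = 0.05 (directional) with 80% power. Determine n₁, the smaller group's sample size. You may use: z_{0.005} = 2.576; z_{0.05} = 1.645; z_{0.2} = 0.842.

n₁ = 14

With allocation ratio k = n₂/n₁ = 3, Var(x̄₁−x̄₂) = σ²(1/n₁ + 1/(k·n₁)) = σ²·(k+1)/(k·n₁).
So n₁ = (1 + 1/k)·((z_{α} + z_β)/d)² = 1.333 × (2.487/0.79)².
n₁ = 1.333 × 9.91 = 13.2.
Round up: n₁ = 14, giving n₂ = 3 × 14 = 42.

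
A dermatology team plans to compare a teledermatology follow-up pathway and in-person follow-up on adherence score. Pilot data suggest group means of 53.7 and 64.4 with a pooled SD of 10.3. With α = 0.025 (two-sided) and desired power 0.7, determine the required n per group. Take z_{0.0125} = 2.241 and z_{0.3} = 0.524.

Cohen's d = |M₁ − M₂| / SD_pooled = |53.7 − 64.4| / 10.3 = 10.7 / 10.3 = 1.039.
For two independent groups with equal n: n = 2·((z_{α/2} + z_β) / d)².
z_{α/2} + z_β = 2.241 + 0.524 = 2.765.
n = 2 × (2.765 / 1.039)² = 2 × 2.661² = 2 × 7.08 = 14.2.
Round up to the next whole participant.

n = 15 per group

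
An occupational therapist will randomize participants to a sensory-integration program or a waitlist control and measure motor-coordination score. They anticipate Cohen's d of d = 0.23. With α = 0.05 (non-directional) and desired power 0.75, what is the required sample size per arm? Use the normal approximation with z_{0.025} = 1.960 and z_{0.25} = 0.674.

For two independent groups with equal n: n = 2·((z_{α/2} + z_β) / d)².
z_{α/2} + z_β = 1.960 + 0.674 = 2.634.
n = 2 × (2.634 / 0.23)² = 2 × 11.452² = 2 × 131.15 = 262.3.
Round up to the next whole participant.

n = 263 per group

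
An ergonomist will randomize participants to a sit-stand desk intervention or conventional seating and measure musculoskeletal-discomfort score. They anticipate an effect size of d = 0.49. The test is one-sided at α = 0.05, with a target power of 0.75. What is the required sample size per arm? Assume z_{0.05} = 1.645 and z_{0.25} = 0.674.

For two independent groups with equal n: n = 2·((z_{α} + z_β) / d)².
z_{α} + z_β = 1.645 + 0.674 = 2.319.
n = 2 × (2.319 / 0.49)² = 2 × 4.733² = 2 × 22.40 = 44.8.
Round up to the next whole participant.

n = 45 per group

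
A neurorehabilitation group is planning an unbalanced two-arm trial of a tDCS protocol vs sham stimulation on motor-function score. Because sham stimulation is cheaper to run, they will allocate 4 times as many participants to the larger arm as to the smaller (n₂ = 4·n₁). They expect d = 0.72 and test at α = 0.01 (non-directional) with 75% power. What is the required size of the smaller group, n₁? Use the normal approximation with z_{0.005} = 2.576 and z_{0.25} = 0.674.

With allocation ratio k = n₂/n₁ = 4, Var(x̄₁−x̄₂) = σ²(1/n₁ + 1/(k·n₁)) = σ²·(k+1)/(k·n₁).
So n₁ = (1 + 1/k)·((z_{α/2} + z_β)/d)² = 1.250 × (3.250/0.72)².
n₁ = 1.250 × 20.38 = 25.5.
Round up: n₁ = 26, giving n₂ = 4 × 26 = 104.

n₁ = 26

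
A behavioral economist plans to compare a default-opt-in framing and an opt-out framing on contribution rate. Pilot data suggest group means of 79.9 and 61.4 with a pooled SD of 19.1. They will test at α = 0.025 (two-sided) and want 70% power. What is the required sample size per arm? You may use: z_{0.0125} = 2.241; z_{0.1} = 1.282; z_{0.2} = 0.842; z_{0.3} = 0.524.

n = 17 per group

Cohen's d = |M₁ − M₂| / SD_pooled = |79.9 − 61.4| / 19.1 = 18.5 / 19.1 = 0.969.
For two independent groups with equal n: n = 2·((z_{α/2} + z_β) / d)².
z_{α/2} + z_β = 2.241 + 0.524 = 2.765.
n = 2 × (2.765 / 0.969)² = 2 × 2.853² = 2 × 8.14 = 16.3.
Round up to the next whole participant.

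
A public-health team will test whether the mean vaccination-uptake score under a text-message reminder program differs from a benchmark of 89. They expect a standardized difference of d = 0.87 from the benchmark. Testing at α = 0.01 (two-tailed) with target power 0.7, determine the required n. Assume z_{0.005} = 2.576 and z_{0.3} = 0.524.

n = 13

For a one-sample test: n = ((z_{α/2} + z_β) / d)².
z_{α/2} + z_β = 2.576 + 0.524 = 3.100.
n = (3.100 / 0.87)² = 3.563² = 12.70.
Round up.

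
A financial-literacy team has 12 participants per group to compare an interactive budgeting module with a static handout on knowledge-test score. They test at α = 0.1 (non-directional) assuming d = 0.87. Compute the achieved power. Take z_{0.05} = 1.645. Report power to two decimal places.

For two equal groups, power = Φ(d·√(n/2) − z_{α/2}).
d·√(n/2) = 0.87 × √(12/2) = 0.87 × 2.449 = 2.131.
z_β = 2.131 − 1.645 = 0.486.
Power = Φ(0.486) = 0.687.

power ≈ 0.69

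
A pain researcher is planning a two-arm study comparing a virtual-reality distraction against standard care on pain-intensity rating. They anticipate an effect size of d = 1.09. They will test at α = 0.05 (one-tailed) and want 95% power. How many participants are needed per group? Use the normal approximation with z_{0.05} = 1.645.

For two independent groups with equal n: n = 2·((z_{α} + z_β) / d)².
z_{α} + z_β = 1.645 + 1.645 = 3.290.
n = 2 × (3.290 / 1.09)² = 2 × 3.018² = 2 × 9.11 = 18.2.
Round up to the next whole participant.

n = 19 per group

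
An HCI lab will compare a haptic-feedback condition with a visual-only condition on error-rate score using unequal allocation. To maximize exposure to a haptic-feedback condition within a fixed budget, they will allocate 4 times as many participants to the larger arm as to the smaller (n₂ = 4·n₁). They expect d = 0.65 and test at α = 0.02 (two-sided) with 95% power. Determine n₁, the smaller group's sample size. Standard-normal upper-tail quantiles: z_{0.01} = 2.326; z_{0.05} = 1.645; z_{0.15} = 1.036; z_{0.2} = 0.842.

With allocation ratio k = n₂/n₁ = 4, Var(x̄₁−x̄₂) = σ²(1/n₁ + 1/(k·n₁)) = σ²·(k+1)/(k·n₁).
So n₁ = (1 + 1/k)·((z_{α/2} + z_β)/d)² = 1.250 × (3.971/0.65)².
n₁ = 1.250 × 37.32 = 46.7.
Round up: n₁ = 47, giving n₂ = 4 × 47 = 188.

n₁ = 47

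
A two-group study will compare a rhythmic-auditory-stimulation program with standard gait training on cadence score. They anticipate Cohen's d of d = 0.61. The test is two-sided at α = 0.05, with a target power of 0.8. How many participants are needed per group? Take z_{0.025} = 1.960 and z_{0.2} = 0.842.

For two independent groups with equal n: n = 2·((z_{α/2} + z_β) / d)².
z_{α/2} + z_β = 1.960 + 0.842 = 2.802.
n = 2 × (2.802 / 0.61)² = 2 × 4.593² = 2 × 21.10 = 42.2.
Round up to the next whole participant.

n = 43 per group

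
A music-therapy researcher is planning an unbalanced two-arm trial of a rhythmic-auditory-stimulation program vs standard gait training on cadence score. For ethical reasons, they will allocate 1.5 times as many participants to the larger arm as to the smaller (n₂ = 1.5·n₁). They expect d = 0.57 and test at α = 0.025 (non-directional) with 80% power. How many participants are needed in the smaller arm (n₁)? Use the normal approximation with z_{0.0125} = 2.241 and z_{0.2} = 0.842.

n₁ = 49

With allocation ratio k = n₂/n₁ = 1.5, Var(x̄₁−x̄₂) = σ²(1/n₁ + 1/(k·n₁)) = σ²·(k+1)/(k·n₁).
So n₁ = (1 + 1/k)·((z_{α/2} + z_β)/d)² = 1.667 × (3.083/0.57)².
n₁ = 1.667 × 29.25 = 48.8.
Round up: n₁ = 49, giving n₂ = ⌈1.5 × 49⌉ = ⌈73.5⌉ = 74.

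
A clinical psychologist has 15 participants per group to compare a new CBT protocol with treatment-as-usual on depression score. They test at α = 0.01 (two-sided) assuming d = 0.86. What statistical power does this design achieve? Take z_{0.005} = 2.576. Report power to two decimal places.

power ≈ 0.41

For two equal groups, power = Φ(d·√(n/2) − z_{α/2}).
d·√(n/2) = 0.86 × √(15/2) = 0.86 × 2.739 = 2.355.
z_β = 2.355 − 2.576 = -0.221.
Power = Φ(-0.221) = 0.413.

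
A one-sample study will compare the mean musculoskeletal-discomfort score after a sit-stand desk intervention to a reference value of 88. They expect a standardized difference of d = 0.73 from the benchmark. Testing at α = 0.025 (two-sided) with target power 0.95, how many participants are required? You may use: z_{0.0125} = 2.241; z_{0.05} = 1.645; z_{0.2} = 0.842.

n = 29

For a one-sample test: n = ((z_{α/2} + z_β) / d)².
z_{α/2} + z_β = 2.241 + 1.645 = 3.886.
n = (3.886 / 0.73)² = 5.323² = 28.34.
Round up.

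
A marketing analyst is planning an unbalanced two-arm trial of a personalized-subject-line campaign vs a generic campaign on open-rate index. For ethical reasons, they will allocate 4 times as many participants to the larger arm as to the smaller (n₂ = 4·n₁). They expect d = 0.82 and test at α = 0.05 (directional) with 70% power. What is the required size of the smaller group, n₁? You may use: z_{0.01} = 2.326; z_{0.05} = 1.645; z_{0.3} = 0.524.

n₁ = 9

With allocation ratio k = n₂/n₁ = 4, Var(x̄₁−x̄₂) = σ²(1/n₁ + 1/(k·n₁)) = σ²·(k+1)/(k·n₁).
So n₁ = (1 + 1/k)·((z_{α} + z_β)/d)² = 1.250 × (2.169/0.82)².
n₁ = 1.250 × 7.00 = 8.7.
Round up: n₁ = 9, giving n₂ = 4 × 9 = 36.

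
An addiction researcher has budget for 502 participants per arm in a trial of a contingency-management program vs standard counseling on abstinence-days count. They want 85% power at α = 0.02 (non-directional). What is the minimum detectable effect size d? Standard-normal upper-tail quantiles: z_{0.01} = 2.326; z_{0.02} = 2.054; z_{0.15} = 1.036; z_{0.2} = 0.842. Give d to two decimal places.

d_min ≈ 0.21

For two independent groups of n = 502 each: d_min = (z_{α/2} + z_β)·√(2/n).
z-sum = 2.326 + 1.036 = 3.362.
d_min = 3.362 × √(2/502) = 3.362 × 0.0631 = 0.212.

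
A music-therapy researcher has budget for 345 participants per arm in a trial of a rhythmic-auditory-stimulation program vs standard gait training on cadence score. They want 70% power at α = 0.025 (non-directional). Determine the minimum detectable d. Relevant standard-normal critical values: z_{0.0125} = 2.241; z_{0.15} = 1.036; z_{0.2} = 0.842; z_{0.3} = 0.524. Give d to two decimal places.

For two independent groups of n = 345 each: d_min = (z_{α/2} + z_β)·√(2/n).
z-sum = 2.241 + 0.524 = 2.765.
d_min = 2.765 × √(2/345) = 2.765 × 0.0761 = 0.211.

d_min ≈ 0.21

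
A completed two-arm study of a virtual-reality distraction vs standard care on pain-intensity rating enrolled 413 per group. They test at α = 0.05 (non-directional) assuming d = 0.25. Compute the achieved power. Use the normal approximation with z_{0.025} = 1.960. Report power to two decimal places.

For two equal groups, power = Φ(d·√(n/2) − z_{α/2}).
d·√(n/2) = 0.25 × √(413/2) = 0.25 × 14.370 = 3.593.
z_β = 3.593 − 1.960 = 1.633.
Power = Φ(1.633) = 0.949.

power ≈ 0.95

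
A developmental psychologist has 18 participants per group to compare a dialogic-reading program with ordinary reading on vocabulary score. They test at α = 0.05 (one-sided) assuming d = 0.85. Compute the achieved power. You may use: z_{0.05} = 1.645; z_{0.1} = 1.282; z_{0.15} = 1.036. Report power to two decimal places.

power ≈ 0.82

For two equal groups, power = Φ(d·√(n/2) − z_{α}).
d·√(n/2) = 0.85 × √(18/2) = 0.85 × 3.000 = 2.550.
z_β = 2.550 − 1.645 = 0.905.
Power = Φ(0.905) = 0.817.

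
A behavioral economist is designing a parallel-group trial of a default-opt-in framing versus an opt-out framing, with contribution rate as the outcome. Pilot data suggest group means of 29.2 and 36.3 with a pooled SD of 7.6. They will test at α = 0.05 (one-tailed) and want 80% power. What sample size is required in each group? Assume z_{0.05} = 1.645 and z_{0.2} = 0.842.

Cohen's d = |M₁ − M₂| / SD_pooled = |29.2 − 36.3| / 7.6 = 7.1 / 7.6 = 0.934.
For two independent groups with equal n: n = 2·((z_{α} + z_β) / d)².
z_{α} + z_β = 1.645 + 0.842 = 2.487.
n = 2 × (2.487 / 0.934)² = 2 × 2.663² = 2 × 7.09 = 14.2.
Round up to the next whole participant.

n = 15 per group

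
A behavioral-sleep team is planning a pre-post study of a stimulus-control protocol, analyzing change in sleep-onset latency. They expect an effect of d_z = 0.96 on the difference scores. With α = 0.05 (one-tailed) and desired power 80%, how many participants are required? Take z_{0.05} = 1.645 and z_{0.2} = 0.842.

For a paired (one-sample on differences) test: n = ((z_{α} + z_β) / d)².
z_{α} + z_β = 1.645 + 0.842 = 2.487.
n = (2.487 / 0.96)² = 2.591² = 6.71.
Round up.

n = 7 pairs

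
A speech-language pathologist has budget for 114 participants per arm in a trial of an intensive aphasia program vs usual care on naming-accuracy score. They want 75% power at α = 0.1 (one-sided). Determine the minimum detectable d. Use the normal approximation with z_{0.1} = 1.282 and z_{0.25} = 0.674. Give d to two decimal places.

For two independent groups of n = 114 each: d_min = (z_{α} + z_β)·√(2/n).
z-sum = 1.282 + 0.674 = 1.956.
d_min = 1.956 × √(2/114) = 1.956 × 0.1325 = 0.259.

d_min ≈ 0.26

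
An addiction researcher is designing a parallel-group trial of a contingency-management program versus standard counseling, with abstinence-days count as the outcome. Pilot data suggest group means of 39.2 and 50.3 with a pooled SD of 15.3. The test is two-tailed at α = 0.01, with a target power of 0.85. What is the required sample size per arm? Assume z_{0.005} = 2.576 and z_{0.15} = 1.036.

n = 50 per group

Cohen's d = |M₁ − M₂| / SD_pooled = |39.2 − 50.3| / 15.3 = 11.1 / 15.3 = 0.725.
For two independent groups with equal n: n = 2·((z_{α/2} + z_β) / d)².
z_{α/2} + z_β = 2.576 + 1.036 = 3.612.
n = 2 × (3.612 / 0.725)² = 2 × 4.982² = 2 × 24.82 = 49.6.
Round up to the next whole participant.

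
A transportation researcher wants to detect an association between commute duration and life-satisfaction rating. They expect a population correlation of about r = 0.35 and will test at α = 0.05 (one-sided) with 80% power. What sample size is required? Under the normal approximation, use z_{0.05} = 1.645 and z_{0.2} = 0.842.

n = 50

Fisher's z: C = ½·ln((1+r)/(1−r)) = ½·ln(2.0769) = 0.3654.
n = ((z_{α} + z_β)/C)² + 3.
(1.645 + 0.842) / 0.3654 = 2.487 / 0.3654 = 6.806.
n = 6.806² + 3 = 46.32 + 3 = 49.3.
Round up.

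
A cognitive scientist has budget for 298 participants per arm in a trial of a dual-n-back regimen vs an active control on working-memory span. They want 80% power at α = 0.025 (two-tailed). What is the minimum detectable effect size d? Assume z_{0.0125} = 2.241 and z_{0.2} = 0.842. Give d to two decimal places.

d_min ≈ 0.25

For two independent groups of n = 298 each: d_min = (z_{α/2} + z_β)·√(2/n).
z-sum = 2.241 + 0.842 = 3.083.
d_min = 3.083 × √(2/298) = 3.083 × 0.0819 = 0.253.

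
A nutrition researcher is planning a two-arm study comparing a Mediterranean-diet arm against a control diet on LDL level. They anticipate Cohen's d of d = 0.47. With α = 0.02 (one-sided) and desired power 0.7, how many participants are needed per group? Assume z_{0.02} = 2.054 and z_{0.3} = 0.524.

For two independent groups with equal n: n = 2·((z_{α} + z_β) / d)².
z_{α} + z_β = 2.054 + 0.524 = 2.578.
n = 2 × (2.578 / 0.47)² = 2 × 5.485² = 2 × 30.09 = 60.2.
Round up to the next whole participant.

n = 61 per group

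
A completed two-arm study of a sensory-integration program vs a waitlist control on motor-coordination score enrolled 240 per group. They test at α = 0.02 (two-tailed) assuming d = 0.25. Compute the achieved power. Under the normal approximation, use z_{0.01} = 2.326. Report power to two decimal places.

power ≈ 0.66

For two equal groups, power = Φ(d·√(n/2) − z_{α/2}).
d·√(n/2) = 0.25 × √(240/2) = 0.25 × 10.954 = 2.739.
z_β = 2.739 − 2.326 = 0.413.
Power = Φ(0.413) = 0.660.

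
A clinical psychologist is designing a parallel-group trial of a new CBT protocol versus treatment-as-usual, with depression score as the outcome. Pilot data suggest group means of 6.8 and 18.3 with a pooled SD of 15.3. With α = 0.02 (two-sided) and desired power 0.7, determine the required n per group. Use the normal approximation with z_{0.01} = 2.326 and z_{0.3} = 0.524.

Cohen's d = |M₁ − M₂| / SD_pooled = |6.8 − 18.3| / 15.3 = 11.5 / 15.3 = 0.752.
For two independent groups with equal n: n = 2·((z_{α/2} + z_β) / d)².
z_{α/2} + z_β = 2.326 + 0.524 = 2.850.
n = 2 × (2.850 / 0.752)² = 2 × 3.790² = 2 × 14.36 = 28.7.
Round up to the next whole participant.

n = 29 per group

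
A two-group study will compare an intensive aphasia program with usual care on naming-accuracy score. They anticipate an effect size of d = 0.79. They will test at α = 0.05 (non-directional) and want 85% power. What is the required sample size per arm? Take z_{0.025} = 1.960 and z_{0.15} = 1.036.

For two independent groups with equal n: n = 2·((z_{α/2} + z_β) / d)².
z_{α/2} + z_β = 1.960 + 1.036 = 2.996.
n = 2 × (2.996 / 0.79)² = 2 × 3.792² = 2 × 14.38 = 28.8.
Round up to the next whole participant.

n = 29 per group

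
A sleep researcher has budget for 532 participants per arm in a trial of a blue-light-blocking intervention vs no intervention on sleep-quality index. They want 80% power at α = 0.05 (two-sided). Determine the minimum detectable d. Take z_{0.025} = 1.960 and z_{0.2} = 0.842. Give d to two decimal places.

d_min ≈ 0.17

For two independent groups of n = 532 each: d_min = (z_{α/2} + z_β)·√(2/n).
z-sum = 1.960 + 0.842 = 2.802.
d_min = 2.802 × √(2/532) = 2.802 × 0.0613 = 0.172.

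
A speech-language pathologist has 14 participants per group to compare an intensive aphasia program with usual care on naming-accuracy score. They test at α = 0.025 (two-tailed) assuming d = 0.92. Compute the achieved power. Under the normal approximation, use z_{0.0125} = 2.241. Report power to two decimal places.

For two equal groups, power = Φ(d·√(n/2) − z_{α/2}).
d·√(n/2) = 0.92 × √(14/2) = 0.92 × 2.646 = 2.434.
z_β = 2.434 − 2.241 = 0.193.
Power = Φ(0.193) = 0.577.

power ≈ 0.58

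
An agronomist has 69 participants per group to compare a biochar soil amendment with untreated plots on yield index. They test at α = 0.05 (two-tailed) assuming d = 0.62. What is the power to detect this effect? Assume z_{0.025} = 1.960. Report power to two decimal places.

For two equal groups, power = Φ(d·√(n/2) − z_{α/2}).
d·√(n/2) = 0.62 × √(69/2) = 0.62 × 5.874 = 3.642.
z_β = 3.642 − 1.960 = 1.682.
Power = Φ(1.682) = 0.954.

power ≈ 0.95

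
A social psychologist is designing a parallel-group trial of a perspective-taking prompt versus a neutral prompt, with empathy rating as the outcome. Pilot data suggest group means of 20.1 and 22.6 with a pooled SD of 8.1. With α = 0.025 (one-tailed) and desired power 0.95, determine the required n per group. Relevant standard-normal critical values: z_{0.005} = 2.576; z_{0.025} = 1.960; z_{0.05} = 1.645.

n = 273 per group

Cohen's d = |M₁ − M₂| / SD_pooled = |20.1 − 22.6| / 8.1 = 2.5 / 8.1 = 0.309.
For two independent groups with equal n: n = 2·((z_{α} + z_β) / d)².
z_{α} + z_β = 1.960 + 1.645 = 3.605.
n = 2 × (3.605 / 0.309)² = 2 × 11.667² = 2 × 136.11 = 272.2.
Round up to the next whole participant.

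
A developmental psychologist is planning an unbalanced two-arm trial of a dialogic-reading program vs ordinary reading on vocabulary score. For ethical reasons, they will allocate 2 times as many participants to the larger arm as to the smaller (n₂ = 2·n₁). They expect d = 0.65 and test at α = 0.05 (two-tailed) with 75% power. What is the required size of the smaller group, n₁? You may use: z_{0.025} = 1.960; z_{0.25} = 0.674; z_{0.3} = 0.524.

n₁ = 25

With allocation ratio k = n₂/n₁ = 2, Var(x̄₁−x̄₂) = σ²(1/n₁ + 1/(k·n₁)) = σ²·(k+1)/(k·n₁).
So n₁ = (1 + 1/k)·((z_{α/2} + z_β)/d)² = 1.500 × (2.634/0.65)².
n₁ = 1.500 × 16.42 = 24.6.
Round up: n₁ = 25, giving n₂ = 2 × 25 = 50.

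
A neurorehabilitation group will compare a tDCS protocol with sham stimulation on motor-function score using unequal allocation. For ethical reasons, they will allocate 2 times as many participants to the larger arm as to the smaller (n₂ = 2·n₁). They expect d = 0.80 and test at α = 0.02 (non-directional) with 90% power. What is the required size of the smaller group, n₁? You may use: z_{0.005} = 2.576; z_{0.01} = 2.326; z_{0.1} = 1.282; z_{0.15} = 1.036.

With allocation ratio k = n₂/n₁ = 2, Var(x̄₁−x̄₂) = σ²(1/n₁ + 1/(k·n₁)) = σ²·(k+1)/(k·n₁).
So n₁ = (1 + 1/k)·((z_{α/2} + z_β)/d)² = 1.500 × (3.608/0.80)².
n₁ = 1.500 × 20.34 = 30.5.
Round up: n₁ = 31, giving n₂ = 2 × 31 = 62.

n₁ = 31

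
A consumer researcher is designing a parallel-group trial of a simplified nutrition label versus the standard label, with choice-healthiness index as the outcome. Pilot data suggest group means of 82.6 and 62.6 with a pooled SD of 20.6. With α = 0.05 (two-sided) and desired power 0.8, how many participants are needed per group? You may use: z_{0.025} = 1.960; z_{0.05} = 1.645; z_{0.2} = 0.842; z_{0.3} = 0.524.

Cohen's d = |M₁ − M₂| / SD_pooled = |82.6 − 62.6| / 20.6 = 20.0 / 20.6 = 0.971.
For two independent groups with equal n: n = 2·((z_{α/2} + z_β) / d)².
z_{α/2} + z_β = 1.960 + 0.842 = 2.802.
n = 2 × (2.802 / 0.971)² = 2 × 2.886² = 2 × 8.33 = 16.7.
Round up to the next whole participant.

n = 17 per group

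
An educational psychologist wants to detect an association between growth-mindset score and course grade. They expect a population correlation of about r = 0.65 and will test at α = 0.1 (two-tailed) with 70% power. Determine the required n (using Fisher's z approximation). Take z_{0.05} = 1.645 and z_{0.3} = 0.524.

n = 11

Fisher's z: C = ½·ln((1+r)/(1−r)) = ½·ln(4.7143) = 0.7753.
n = ((z_{α/2} + z_β)/C)² + 3.
(1.645 + 0.524) / 0.7753 = 2.169 / 0.7753 = 2.798.
n = 2.798² + 3 = 7.83 + 3 = 10.8.
Round up.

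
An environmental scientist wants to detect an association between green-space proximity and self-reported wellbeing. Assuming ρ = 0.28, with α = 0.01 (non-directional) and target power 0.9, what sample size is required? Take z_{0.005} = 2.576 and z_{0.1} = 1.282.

Fisher's z: C = ½·ln((1+r)/(1−r)) = ½·ln(1.7778) = 0.2877.
n = ((z_{α/2} + z_β)/C)² + 3.
(2.576 + 1.282) / 0.2877 = 3.858 / 0.2877 = 13.410.
n = 13.410² + 3 = 179.82 + 3 = 182.8.
Round up.

n = 183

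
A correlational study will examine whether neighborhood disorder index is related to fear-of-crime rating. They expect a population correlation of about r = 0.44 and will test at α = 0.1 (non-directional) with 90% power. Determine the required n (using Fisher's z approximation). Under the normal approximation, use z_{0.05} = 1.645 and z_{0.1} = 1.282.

Fisher's z: C = ½·ln((1+r)/(1−r)) = ½·ln(2.5714) = 0.4722.
n = ((z_{α/2} + z_β)/C)² + 3.
(1.645 + 1.282) / 0.4722 = 2.927 / 0.4722 = 6.199.
n = 6.199² + 3 = 38.42 + 3 = 41.4.
Round up.

n = 42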